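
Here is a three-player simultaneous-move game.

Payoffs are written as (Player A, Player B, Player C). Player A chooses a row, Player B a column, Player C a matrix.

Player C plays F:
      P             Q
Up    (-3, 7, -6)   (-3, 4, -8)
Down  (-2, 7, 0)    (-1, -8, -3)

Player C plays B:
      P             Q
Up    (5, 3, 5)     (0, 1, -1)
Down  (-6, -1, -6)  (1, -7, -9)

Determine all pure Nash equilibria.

The pure Nash equilibria are (Up, P, B), (Down, P, F).

(Up, P, F): Player A can switch to Down (-3 → -2). Not NE.
(Up, P, B): Player A gets 5, best alternative -6; Player B gets 3, best alternative 1; Player C gets 5, best alternative -6. No profitable deviation — NE.
(Up, Q, F): Player A can switch to Down (-3 → -1). Not NE.
(Up, Q, B): Player A can switch to Down (0 → 1). Not NE.
(Down, P, F): Player A gets -2, best alternative -3; Player B gets 7, best alternative -8; Player C gets 0, best alternative -6. No profitable deviation — NE.
(Down, P, B): Player A can switch to Up (-6 → 5). Not NE.
(Down, Q, F): Player B can switch to P (-8 → 7). Not NE.
(Down, Q, B): Player B can switch to P (-7 → -1). Not NE.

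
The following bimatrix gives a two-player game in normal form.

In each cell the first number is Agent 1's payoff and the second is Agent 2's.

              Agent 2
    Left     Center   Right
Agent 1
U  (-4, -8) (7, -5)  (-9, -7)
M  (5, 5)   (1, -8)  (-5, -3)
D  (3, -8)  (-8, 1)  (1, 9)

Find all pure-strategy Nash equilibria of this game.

Pure-strategy Nash equilibria: (U, Center); (M, Left); (D, Right)

For each strategy profile, look for a profitable unilateral deviation.
(U, Left): Agent 1 can switch to M (-4 → 5). Not NE.
(U, Center): Agent 1 gets 7, best alternative 1; Agent 2 gets -5, best alternative -7. No profitable deviation — NE.
(U, Right): Agent 1 can switch to M (-9 → -5). Not NE.
(M, Left): Agent 1 gets 5, best alternative 3; Agent 2 gets 5, best alternative -3. No profitable deviation — NE.
(M, Center): Agent 1 can switch to U (1 → 7). Not NE.
(M, Right): Agent 1 can switch to D (-5 → 1). Not NE.
(D, Left): Agent 1 can switch to M (3 → 5). Not NE.
(D, Center): Agent 1 can switch to U (-8 → 7). Not NE.
(D, Right): Agent 1 gets 1, best alternative -5; Agent 2 gets 9, best alternative 1. No profitable deviation — NE.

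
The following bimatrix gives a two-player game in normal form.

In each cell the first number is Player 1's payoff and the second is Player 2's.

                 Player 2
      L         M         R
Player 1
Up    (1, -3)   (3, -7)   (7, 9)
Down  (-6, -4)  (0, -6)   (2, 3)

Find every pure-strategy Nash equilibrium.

Pure NE: (Up, R)

For each strategy profile, look for a profitable unilateral deviation.
(Up, L): Player 2 can switch to R (-3 → 9). Not NE.
(Up, M): Player 2 can switch to L (-7 → -3). Not NE.
(Up, R): Player 1 gets 7, best alternative 2; Player 2 gets 9, best alternative -3. No profitable deviation — NE.
(Down, L): Player 1 can switch to Up (-6 → 1). Not NE.
(Down, M): Player 1 can switch to Up (0 → 3). Not NE.
(Down, R): Player 1 can switch to Up (2 → 7). Not NE.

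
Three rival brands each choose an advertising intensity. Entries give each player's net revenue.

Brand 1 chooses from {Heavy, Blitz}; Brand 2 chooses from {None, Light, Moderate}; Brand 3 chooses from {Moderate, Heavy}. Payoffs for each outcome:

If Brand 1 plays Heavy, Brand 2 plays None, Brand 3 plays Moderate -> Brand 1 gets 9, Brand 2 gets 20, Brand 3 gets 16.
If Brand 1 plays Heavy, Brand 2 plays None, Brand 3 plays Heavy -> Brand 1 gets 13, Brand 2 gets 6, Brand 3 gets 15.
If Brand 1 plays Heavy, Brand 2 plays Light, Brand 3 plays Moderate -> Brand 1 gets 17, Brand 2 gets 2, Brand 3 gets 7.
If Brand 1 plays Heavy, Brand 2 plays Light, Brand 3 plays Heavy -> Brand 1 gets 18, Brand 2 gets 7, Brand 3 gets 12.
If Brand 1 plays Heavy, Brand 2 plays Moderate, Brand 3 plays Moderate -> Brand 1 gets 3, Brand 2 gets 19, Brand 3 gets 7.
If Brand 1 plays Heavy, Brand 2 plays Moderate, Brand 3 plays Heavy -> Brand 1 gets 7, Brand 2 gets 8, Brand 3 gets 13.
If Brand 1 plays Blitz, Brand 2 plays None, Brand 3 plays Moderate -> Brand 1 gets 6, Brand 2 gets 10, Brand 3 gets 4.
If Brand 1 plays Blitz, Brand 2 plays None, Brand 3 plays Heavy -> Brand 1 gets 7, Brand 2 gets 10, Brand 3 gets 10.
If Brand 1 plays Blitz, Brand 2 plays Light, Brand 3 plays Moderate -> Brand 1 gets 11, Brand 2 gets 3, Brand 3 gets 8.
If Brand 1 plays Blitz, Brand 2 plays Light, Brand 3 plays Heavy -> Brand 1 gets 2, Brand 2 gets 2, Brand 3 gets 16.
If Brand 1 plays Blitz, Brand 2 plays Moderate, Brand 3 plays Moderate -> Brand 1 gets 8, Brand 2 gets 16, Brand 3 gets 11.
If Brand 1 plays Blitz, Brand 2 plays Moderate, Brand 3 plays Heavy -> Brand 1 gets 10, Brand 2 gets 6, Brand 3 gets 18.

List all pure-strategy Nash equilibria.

The unique pure-strategy Nash equilibrium is (Heavy, None, Moderate).

(Heavy, None, Moderate): Brand 1 gets 9, best alternative 6; Brand 2 gets 20, best alternative 19; Brand 3 gets 16, best alternative 15. No profitable deviation — NE.
(Heavy, None, Heavy): Brand 2 can switch to Light (6 → 7). Not NE.
(Heavy, Light, Moderate): Brand 2 can switch to None (2 → 20). Not NE.
(Heavy, Light, Heavy): Brand 2 can switch to Moderate (7 → 8). Not NE.
(Heavy, Moderate, Moderate): Brand 1 can switch to Blitz (3 → 8). Not NE.
(Heavy, Moderate, Heavy): Brand 1 can switch to Blitz (7 → 10). Not NE.
(Blitz, None, Moderate): Brand 1 can switch to Heavy (6 → 9). Not NE.
(Blitz, None, Heavy): Brand 1 can switch to Heavy (7 → 13). Not NE.
(Blitz, Light, Moderate): Brand 1 can switch to Heavy (11 → 17). Not NE.
(Blitz, Light, Heavy): Brand 1 can switch to Heavy (2 → 18). Not NE.
(Blitz, Moderate, Moderate): Brand 3 can switch to Heavy (11 → 18). Not NE.
(Blitz, Moderate, Heavy): Brand 2 can switch to None (6 → 10). Not NE.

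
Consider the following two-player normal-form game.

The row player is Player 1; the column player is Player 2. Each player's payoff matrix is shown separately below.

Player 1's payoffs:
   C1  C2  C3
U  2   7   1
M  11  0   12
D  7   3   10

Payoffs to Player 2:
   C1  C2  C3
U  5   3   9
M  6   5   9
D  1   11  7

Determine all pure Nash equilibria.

(M, C3)

For each strategy profile, look for a profitable unilateral deviation.
(U, C1): Player 1 can switch to M (2 → 11). Not NE.
(U, C2): Player 2 can switch to C1 (3 → 5). Not NE.
(U, C3): Player 1 can switch to M (1 → 12). Not NE.
(M, C1): Player 2 can switch to C3 (6 → 9). Not NE.
(M, C2): Player 1 can switch to U (0 → 7). Not NE.
(M, C3): Player 1 gets 12, best alternative 10; Player 2 gets 9, best alternative 6. No profitable deviation — NE.
(D, C1): Player 1 can switch to M (7 → 11). Not NE.
(The remaining 2 profiles each have a profitable deviation by the same check.)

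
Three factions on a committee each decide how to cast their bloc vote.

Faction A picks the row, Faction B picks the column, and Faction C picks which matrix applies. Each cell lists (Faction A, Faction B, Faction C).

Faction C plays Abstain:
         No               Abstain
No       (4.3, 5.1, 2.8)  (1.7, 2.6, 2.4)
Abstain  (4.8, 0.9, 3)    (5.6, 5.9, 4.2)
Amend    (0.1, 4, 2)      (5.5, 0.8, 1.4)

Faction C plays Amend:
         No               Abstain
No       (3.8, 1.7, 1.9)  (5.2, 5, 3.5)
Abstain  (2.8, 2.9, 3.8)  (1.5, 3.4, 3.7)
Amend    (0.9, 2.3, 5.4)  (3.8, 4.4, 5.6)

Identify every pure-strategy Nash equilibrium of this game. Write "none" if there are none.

Pure-strategy Nash equilibria: (No, Abstain, Amend), (Abstain, Abstain, Abstain)

(No, No, Abstain): Faction A can switch to Abstain (4.3 → 4.8). Not NE.
(No, No, Amend): Faction B can switch to Abstain (1.7 → 5). Not NE.
(No, Abstain, Abstain): Faction A can switch to Abstain (1.7 → 5.6). Not NE.
(No, Abstain, Amend): Faction A gets 5.2, best alternative 3.8; Faction B gets 5, best alternative 1.7; Faction C gets 3.5, best alternative 2.4. No profitable deviation — NE.
(Abstain, No, Abstain): Faction B can switch to Abstain (0.9 → 5.9). Not NE.
(Abstain, No, Amend): Faction A can switch to No (2.8 → 3.8). Not NE.
(Abstain, Abstain, Abstain): Faction A gets 5.6, best alternative 5.5; Faction B gets 5.9, best alternative 0.9; Faction C gets 4.2, best alternative 3.7. No profitable deviation — NE.
(Abstain, Abstain, Amend): Faction A can switch to No (1.5 → 5.2). Not NE.
(Amend, No, Abstain): Faction A can switch to No (0.1 → 4.3). Not NE.
(Amend, No, Amend): Faction A can switch to No (0.9 → 3.8). Not NE.
(Amend, Abstain, Abstain): Faction A can switch to Abstain (5.5 → 5.6). Not NE.
(Amend, Abstain, Amend): Faction A can switch to No (3.8 → 5.2). Not NE.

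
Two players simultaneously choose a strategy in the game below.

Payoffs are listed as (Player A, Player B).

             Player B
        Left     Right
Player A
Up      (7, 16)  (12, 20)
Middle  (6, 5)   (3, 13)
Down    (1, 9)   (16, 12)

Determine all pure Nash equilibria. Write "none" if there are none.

The unique pure-strategy Nash equilibrium is (Down, Right).

Check each profile: it is a Nash equilibrium iff no player can strictly gain by switching unilaterally.
(Up, Left): Player B can switch to Right (16 → 20). Not NE.
(Up, Right): Player A can switch to Down (12 → 16). Not NE.
(Middle, Left): Player A can switch to Up (6 → 7). Not NE.
(Middle, Right): Player A can switch to Up (3 → 12). Not NE.
(Down, Left): Player A can switch to Up (1 → 7). Not NE.
(Down, Right): Player A gets 16, best alternative 12; Player B gets 12, best alternative 9. No profitable deviation — NE.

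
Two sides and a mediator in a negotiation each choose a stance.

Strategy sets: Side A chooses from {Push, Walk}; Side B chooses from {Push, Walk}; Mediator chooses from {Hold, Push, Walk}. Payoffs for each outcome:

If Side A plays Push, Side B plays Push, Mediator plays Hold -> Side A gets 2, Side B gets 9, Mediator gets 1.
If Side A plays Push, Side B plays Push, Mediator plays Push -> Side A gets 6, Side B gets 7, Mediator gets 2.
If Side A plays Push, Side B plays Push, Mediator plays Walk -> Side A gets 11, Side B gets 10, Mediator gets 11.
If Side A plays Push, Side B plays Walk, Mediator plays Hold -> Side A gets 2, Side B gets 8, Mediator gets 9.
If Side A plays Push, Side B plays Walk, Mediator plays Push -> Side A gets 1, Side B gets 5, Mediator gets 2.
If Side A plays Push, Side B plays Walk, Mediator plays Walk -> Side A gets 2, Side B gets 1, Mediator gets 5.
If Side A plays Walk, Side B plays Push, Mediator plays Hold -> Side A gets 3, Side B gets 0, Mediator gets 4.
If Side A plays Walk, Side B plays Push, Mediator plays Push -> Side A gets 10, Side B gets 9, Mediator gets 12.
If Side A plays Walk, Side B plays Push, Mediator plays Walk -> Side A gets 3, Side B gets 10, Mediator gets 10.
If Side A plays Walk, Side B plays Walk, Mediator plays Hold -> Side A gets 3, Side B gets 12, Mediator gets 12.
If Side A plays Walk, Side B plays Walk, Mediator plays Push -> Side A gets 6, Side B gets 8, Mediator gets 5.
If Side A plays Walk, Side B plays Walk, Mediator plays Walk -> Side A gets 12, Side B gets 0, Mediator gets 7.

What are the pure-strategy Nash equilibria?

Side A against (Push, Hold): payoffs 2, 3 → best response Walk.
Side A against (Push, Push): payoffs 6, 10 → best response Walk.
Side A against (Push, Walk): payoffs 11, 3 → best response Push.
Side A against (Walk, Hold): payoffs 2, 3 → best response Walk.
Side A against (Walk, Push): payoffs 1, 6 → best response Walk.
Side A against (Walk, Walk): payoffs 2, 12 → best response Walk.
Side B against (Push, Hold): payoffs 9, 8 → best response Push.
Side B against (Push, Push): payoffs 7, 5 → best response Push.
Side B against (Push, Walk): payoffs 10, 1 → best response Push.
Side B against (Walk, Hold): payoffs 0, 12 → best response Walk.
Side B against (Walk, Push): payoffs 9, 8 → best response Push.
Side B against (Walk, Walk): payoffs 10, 0 → best response Push.
Mediator against (Push, Push): payoffs 1, 2, 11 → best response Walk.
Mediator against (Push, Walk): payoffs 9, 2, 5 → best response Hold.
Mediator against (Walk, Push): payoffs 4, 12, 10 → best response Push.
Mediator against (Walk, Walk): payoffs 12, 5, 7 → best response Hold.
Mutual best responses: (Push, Push, Walk); (Walk, Push, Push); (Walk, Walk, Hold).

(Push, Push, Walk) and (Walk, Push, Push) and (Walk, Walk, Hold)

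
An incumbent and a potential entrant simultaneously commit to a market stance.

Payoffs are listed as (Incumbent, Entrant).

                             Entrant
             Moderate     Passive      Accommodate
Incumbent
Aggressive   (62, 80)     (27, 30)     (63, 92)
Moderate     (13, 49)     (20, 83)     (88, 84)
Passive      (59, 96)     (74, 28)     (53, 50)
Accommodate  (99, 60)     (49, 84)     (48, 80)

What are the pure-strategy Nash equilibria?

The unique pure-strategy Nash equilibrium is (Moderate, Accommodate).

(Aggressive, Moderate): Incumbent can switch to Accommodate (62 → 99). Not NE.
(Aggressive, Passive): Incumbent can switch to Passive (27 → 74). Not NE.
(Aggressive, Accommodate): Incumbent can switch to Moderate (63 → 88). Not NE.
(Moderate, Moderate): Incumbent can switch to Aggressive (13 → 62). Not NE.
(Moderate, Passive): Incumbent can switch to Aggressive (20 → 27). Not NE.
(Moderate, Accommodate): Incumbent gets 88, best alternative 63; Entrant gets 84, best alternative 83. No profitable deviation — NE.
(Passive, Moderate): Incumbent can switch to Aggressive (59 → 62). Not NE.
(Passive, Passive): Entrant can switch to Moderate (28 → 96). Not NE.
(Passive, Accommodate): Incumbent can switch to Aggressive (53 → 63). Not NE.
(The remaining 3 profiles each have a profitable deviation by the same check.)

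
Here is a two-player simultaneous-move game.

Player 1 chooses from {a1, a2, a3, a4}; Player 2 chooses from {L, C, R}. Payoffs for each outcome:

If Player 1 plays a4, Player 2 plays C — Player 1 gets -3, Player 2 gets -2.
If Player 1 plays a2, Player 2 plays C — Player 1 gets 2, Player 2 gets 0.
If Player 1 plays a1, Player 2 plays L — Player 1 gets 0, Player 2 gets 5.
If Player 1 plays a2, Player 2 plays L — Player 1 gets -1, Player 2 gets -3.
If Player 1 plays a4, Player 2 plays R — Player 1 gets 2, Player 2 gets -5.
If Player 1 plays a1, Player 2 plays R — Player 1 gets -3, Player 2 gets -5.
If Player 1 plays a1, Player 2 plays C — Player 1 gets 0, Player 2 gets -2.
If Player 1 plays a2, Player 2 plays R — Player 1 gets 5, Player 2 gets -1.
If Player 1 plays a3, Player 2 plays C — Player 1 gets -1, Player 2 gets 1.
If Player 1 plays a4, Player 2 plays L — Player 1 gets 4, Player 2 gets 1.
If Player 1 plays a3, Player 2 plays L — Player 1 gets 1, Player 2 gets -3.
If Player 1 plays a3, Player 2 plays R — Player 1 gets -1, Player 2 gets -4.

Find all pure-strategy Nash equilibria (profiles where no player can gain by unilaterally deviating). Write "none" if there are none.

Check each profile: it is a Nash equilibrium iff no player can strictly gain by switching unilaterally.
(a1, L): Player 1 can switch to a3 (0 → 1). Not NE.
(a1, C): Player 1 can switch to a2 (0 → 2). Not NE.
(a1, R): Player 1 can switch to a2 (-3 → 5). Not NE.
(a2, L): Player 1 can switch to a1 (-1 → 0). Not NE.
(a2, C): Player 1 gets 2, best alternative 0; Player 2 gets 0, best alternative -1. No profitable deviation — NE.
(a2, R): Player 2 can switch to C (-1 → 0). Not NE.
(a3, L): Player 1 can switch to a4 (1 → 4). Not NE.
(a3, C): Player 1 can switch to a1 (-1 → 0). Not NE.
(a3, R): Player 1 can switch to a2 (-1 → 5). Not NE.
(a4, L): Player 1 gets 4, best alternative 1; Player 2 gets 1, best alternative -2. No profitable deviation — NE.
(a4, C): Player 1 can switch to a1 (-3 → 0). Not NE.
(a4, R): Player 1 can switch to a2 (2 → 5). Not NE.

(a2, C) and (a4, L)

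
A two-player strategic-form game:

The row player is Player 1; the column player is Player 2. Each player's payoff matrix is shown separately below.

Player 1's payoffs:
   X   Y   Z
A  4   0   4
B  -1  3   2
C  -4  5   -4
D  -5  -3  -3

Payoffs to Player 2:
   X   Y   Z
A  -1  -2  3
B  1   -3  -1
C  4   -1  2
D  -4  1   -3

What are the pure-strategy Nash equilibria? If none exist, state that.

(A, Z)

Player 1 against X: payoffs 4, -1, -4, -5 → best response A.
Player 1 against Y: payoffs 0, 3, 5, -3 → best response C.
Player 1 against Z: payoffs 4, 2, -4, -3 → best response A.
Player 2 against A: payoffs -1, -2, 3 → best response Z.
Player 2 against B: payoffs 1, -3, -1 → best response X.
Player 2 against C: payoffs 4, -1, 2 → best response X.
Player 2 against D: payoffs -4, 1, -3 → best response Y.
Mutual best responses: (A, Z).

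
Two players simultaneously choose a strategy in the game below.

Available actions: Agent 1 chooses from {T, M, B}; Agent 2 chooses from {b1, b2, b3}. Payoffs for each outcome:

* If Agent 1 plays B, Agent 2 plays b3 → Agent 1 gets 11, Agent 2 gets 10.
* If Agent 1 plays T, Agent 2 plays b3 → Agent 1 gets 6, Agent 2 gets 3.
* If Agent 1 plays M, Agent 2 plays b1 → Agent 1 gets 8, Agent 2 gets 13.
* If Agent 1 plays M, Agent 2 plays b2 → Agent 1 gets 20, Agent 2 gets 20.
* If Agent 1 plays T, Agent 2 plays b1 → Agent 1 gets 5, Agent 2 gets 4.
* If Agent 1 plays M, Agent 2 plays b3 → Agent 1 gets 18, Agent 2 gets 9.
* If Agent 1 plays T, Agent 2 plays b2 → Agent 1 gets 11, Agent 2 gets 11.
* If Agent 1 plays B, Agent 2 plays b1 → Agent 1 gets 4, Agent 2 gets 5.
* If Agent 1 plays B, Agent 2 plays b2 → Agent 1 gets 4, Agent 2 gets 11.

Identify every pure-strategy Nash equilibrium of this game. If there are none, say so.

Agent 1 against b1: payoffs 5, 8, 4 → best response M.
Agent 1 against b2: payoffs 11, 20, 4 → best response M.
Agent 1 against b3: payoffs 6, 18, 11 → best response M.
Agent 2 against T: payoffs 4, 11, 3 → best response b2.
Agent 2 against M: payoffs 13, 20, 9 → best response b2.
Agent 2 against B: payoffs 5, 11, 10 → best response b2.
Mutual best responses: (M, b2).

The unique pure-strategy Nash equilibrium is (M, b2).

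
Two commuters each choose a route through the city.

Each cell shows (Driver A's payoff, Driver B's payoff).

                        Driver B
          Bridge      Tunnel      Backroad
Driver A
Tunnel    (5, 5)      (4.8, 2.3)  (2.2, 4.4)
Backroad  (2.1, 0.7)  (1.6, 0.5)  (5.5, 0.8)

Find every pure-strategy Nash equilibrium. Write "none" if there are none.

(Tunnel, Bridge); (Backroad, Backroad)

Driver A against Bridge: payoffs 5, 2.1 → best response Tunnel.
Driver A against Tunnel: payoffs 4.8, 1.6 → best response Tunnel.
Driver A against Backroad: payoffs 2.2, 5.5 → best response Backroad.
Driver B against Tunnel: payoffs 5, 2.3, 4.4 → best response Bridge.
Driver B against Backroad: payoffs 0.7, 0.5, 0.8 → best response Backroad.
Mutual best responses: (Tunnel, Bridge); (Backroad, Backroad).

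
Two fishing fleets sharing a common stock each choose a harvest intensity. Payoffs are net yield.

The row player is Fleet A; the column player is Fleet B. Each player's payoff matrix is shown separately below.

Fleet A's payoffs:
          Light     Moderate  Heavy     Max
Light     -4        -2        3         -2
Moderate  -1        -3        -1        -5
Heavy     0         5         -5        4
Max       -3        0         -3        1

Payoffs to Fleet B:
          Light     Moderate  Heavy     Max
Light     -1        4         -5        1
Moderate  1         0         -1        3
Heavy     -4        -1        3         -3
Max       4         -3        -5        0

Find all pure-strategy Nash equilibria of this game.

No pure-strategy Nash equilibrium.

(Light, Light): Fleet A can switch to Moderate (-4 → -1). Not NE.
(Light, Moderate): Fleet A can switch to Heavy (-2 → 5). Not NE.
(Light, Heavy): Fleet B can switch to Light (-5 → -1). Not NE.
(Light, Max): Fleet A can switch to Heavy (-2 → 4). Not NE.
(Moderate, Light): Fleet A can switch to Heavy (-1 → 0). Not NE.
(Moderate, Moderate): Fleet A can switch to Light (-3 → -2). Not NE.
(Moderate, Heavy): Fleet A can switch to Light (-1 → 3). Not NE.
(Moderate, Max): Fleet A can switch to Light (-5 → -2). Not NE.
(The remaining 8 profiles each have a profitable deviation by the same check.)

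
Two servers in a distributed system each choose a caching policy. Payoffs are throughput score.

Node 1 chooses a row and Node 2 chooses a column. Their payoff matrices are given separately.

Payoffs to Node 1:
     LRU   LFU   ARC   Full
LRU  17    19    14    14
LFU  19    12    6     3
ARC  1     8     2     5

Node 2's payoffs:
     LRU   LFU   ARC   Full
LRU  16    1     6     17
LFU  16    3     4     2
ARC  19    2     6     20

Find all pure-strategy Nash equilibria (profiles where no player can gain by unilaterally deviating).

The pure Nash equilibria are (LRU, Full), (LFU, LRU).

Node 1 against LRU: payoffs 17, 19, 1 → best response LFU.
Node 1 against LFU: payoffs 19, 12, 8 → best response LRU.
Node 1 against ARC: payoffs 14, 6, 2 → best response LRU.
Node 1 against Full: payoffs 14, 3, 5 → best response LRU.
Node 2 against LRU: payoffs 16, 1, 6, 17 → best response Full.
Node 2 against LFU: payoffs 16, 3, 4, 2 → best response LRU.
Node 2 against ARC: payoffs 19, 2, 6, 20 → best response Full.
Mutual best responses: (LRU, Full); (LFU, LRU).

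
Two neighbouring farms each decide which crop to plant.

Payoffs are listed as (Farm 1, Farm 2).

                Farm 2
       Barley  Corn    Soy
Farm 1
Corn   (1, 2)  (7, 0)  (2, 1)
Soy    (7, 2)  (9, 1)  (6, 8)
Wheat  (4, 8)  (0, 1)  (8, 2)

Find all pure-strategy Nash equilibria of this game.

No pure-strategy Nash equilibrium.

For each player, find the best response to each opponent profile; mutual best responses are the pure NE.
Farm 1 against Barley: payoffs 1, 7, 4 → best response Soy.
Farm 1 against Corn: payoffs 7, 9, 0 → best response Soy.
Farm 1 against Soy: payoffs 2, 6, 8 → best response Wheat.
Farm 2 against Corn: payoffs 2, 0, 1 → best response Barley.
Farm 2 against Soy: payoffs 2, 1, 8 → best response Soy.
Farm 2 against Wheat: payoffs 8, 1, 2 → best response Barley.
No profile is a mutual best response for all players.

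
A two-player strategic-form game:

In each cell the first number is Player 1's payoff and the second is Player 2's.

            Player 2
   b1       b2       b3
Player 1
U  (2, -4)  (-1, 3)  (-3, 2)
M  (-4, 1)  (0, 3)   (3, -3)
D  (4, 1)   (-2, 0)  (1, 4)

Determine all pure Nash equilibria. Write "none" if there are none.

Pure NE: (M, b2)

Player 1 against b1: payoffs 2, -4, 4 → best response D.
Player 1 against b2: payoffs -1, 0, -2 → best response M.
Player 1 against b3: payoffs -3, 3, 1 → best response M.
Player 2 against U: payoffs -4, 3, 2 → best response b2.
Player 2 against M: payoffs 1, 3, -3 → best response b2.
Player 2 against D: payoffs 1, 0, 4 → best response b3.
Mutual best responses: (M, b2).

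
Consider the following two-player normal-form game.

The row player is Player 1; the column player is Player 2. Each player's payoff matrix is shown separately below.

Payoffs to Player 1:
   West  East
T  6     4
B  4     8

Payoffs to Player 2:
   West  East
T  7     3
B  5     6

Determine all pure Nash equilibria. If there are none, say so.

(T, West): Player 1 gets 6, best alternative 4; Player 2 gets 7, best alternative 3. No profitable deviation — NE.
(T, East): Player 1 can switch to B (4 → 8). Not NE.
(B, West): Player 1 can switch to T (4 → 6). Not NE.
(B, East): Player 1 gets 8, best alternative 4; Player 2 gets 6, best alternative 5. No profitable deviation — NE.

(T, West) and (B, East)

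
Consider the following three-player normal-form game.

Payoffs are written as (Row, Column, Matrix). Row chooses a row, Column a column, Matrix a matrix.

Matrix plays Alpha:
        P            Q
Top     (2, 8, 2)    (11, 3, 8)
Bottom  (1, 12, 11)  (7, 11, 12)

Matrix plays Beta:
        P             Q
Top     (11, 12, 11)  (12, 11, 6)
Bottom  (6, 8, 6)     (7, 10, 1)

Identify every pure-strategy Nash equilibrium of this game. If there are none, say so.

Pure NE: (Top, P, Beta)

Check each profile: it is a Nash equilibrium iff no player can strictly gain by switching unilaterally.
(Top, P, Alpha): Matrix can switch to Beta (2 → 11). Not NE.
(Top, P, Beta): Row gets 11, best alternative 6; Column gets 12, best alternative 11; Matrix gets 11, best alternative 2. No profitable deviation — NE.
(Top, Q, Alpha): Column can switch to P (3 → 8). Not NE.
(Top, Q, Beta): Column can switch to P (11 → 12). Not NE.
(Bottom, P, Alpha): Row can switch to Top (1 → 2). Not NE.
(Bottom, P, Beta): Row can switch to Top (6 → 11). Not NE.
(Bottom, Q, Alpha): Row can switch to Top (7 → 11). Not NE.
(Bottom, Q, Beta): Row can switch to Top (7 → 12). Not NE.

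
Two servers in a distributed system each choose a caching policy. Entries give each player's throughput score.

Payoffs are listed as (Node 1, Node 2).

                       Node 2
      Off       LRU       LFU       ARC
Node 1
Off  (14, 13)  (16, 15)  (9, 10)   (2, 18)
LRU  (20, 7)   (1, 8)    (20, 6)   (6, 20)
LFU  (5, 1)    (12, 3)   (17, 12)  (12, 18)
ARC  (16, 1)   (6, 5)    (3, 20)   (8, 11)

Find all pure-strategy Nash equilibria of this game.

The unique pure-strategy Nash equilibrium is (LFU, ARC).

Check each profile: it is a Nash equilibrium iff no player can strictly gain by switching unilaterally.
(Off, Off): Node 1 can switch to LRU (14 → 20). Not NE.
(Off, LRU): Node 2 can switch to ARC (15 → 18). Not NE.
(Off, LFU): Node 1 can switch to LRU (9 → 20). Not NE.
(Off, ARC): Node 1 can switch to LRU (2 → 6). Not NE.
(LRU, Off): Node 2 can switch to LRU (7 → 8). Not NE.
(LRU, LRU): Node 1 can switch to Off (1 → 16). Not NE.
(LRU, LFU): Node 2 can switch to Off (6 → 7). Not NE.
(LRU, ARC): Node 1 can switch to LFU (6 → 12). Not NE.
(LFU, Off): Node 1 can switch to Off (5 → 14). Not NE.
(LFU, LRU): Node 1 can switch to Off (12 → 16). Not NE.
(LFU, ARC): Node 1 gets 12, best alternative 8; Node 2 gets 18, best alternative 12. No profitable deviation — NE.
(The remaining 5 profiles each have a profitable deviation by the same check.)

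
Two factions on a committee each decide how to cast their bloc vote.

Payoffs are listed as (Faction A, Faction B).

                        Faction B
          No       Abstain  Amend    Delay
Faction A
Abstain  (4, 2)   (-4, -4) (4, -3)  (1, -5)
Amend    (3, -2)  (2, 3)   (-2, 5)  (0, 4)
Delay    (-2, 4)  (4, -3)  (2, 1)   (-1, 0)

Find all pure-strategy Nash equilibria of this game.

The unique pure-strategy Nash equilibrium is (Abstain, No).

Faction A against No: payoffs 4, 3, -2 → best response Abstain.
Faction A against Abstain: payoffs -4, 2, 4 → best response Delay.
Faction A against Amend: payoffs 4, -2, 2 → best response Abstain.
Faction A against Delay: payoffs 1, 0, -1 → best response Abstain.
Faction B against Abstain: payoffs 2, -4, -3, -5 → best response No.
Faction B against Amend: payoffs -2, 3, 5, 4 → best response Amend.
Faction B against Delay: payoffs 4, -3, 1, 0 → best response No.
Mutual best responses: (Abstain, No).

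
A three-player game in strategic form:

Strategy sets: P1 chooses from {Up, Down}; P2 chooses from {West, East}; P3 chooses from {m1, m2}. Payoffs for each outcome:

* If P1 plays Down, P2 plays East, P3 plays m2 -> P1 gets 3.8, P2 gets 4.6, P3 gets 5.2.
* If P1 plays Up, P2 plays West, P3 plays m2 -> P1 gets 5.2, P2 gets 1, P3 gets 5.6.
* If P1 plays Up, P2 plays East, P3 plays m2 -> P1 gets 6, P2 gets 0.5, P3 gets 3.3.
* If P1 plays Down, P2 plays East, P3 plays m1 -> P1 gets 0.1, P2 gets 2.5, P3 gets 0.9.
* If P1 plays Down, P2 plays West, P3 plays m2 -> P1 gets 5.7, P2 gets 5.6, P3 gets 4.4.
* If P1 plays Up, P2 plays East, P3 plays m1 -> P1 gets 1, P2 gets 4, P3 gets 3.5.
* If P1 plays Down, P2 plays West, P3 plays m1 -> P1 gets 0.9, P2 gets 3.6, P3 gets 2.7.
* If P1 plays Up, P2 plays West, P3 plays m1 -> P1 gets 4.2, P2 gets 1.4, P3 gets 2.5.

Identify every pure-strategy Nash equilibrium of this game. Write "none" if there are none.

(Up, West, m1): P2 can switch to East (1.4 → 4). Not NE.
(Up, West, m2): P1 can switch to Down (5.2 → 5.7). Not NE.
(Up, East, m1): P1 gets 1, best alternative 0.1; P2 gets 4, best alternative 1.4; P3 gets 3.5, best alternative 3.3. No profitable deviation — NE.
(Up, East, m2): P2 can switch to West (0.5 → 1). Not NE.
(Down, West, m1): P1 can switch to Up (0.9 → 4.2). Not NE.
(Down, West, m2): P1 gets 5.7, best alternative 5.2; P2 gets 5.6, best alternative 4.6; P3 gets 4.4, best alternative 2.7. No profitable deviation — NE.
(Down, East, m1): P1 can switch to Up (0.1 → 1). Not NE.
(Down, East, m2): P1 can switch to Up (3.8 → 6). Not NE.

Pure-strategy Nash equilibria: (Up, East, m1) and (Down, West, m2)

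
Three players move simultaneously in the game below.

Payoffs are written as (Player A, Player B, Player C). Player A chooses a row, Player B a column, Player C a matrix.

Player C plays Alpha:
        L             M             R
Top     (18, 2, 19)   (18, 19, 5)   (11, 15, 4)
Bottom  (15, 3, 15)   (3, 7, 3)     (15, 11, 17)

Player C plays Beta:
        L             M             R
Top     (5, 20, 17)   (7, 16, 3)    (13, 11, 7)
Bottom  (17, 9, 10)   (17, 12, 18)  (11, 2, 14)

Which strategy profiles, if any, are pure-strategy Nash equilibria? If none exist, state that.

(Top, M, Alpha); (Bottom, M, Beta); (Bottom, R, Alpha)

Check each profile: it is a Nash equilibrium iff no player can strictly gain by switching unilaterally.
(Top, L, Alpha): Player B can switch to M (2 → 19). Not NE.
(Top, L, Beta): Player A can switch to Bottom (5 → 17). Not NE.
(Top, M, Alpha): Player A gets 18, best alternative 3; Player B gets 19, best alternative 15; Player C gets 5, best alternative 3. No profitable deviation — NE.
(Top, M, Beta): Player A can switch to Bottom (7 → 17). Not NE.
(Top, R, Alpha): Player A can switch to Bottom (11 → 15). Not NE.
(Top, R, Beta): Player B can switch to L (11 → 20). Not NE.
(Bottom, L, Alpha): Player A can switch to Top (15 → 18). Not NE.
(Bottom, M, Beta): Player A gets 17, best alternative 7; Player B gets 12, best alternative 9; Player C gets 18, best alternative 3. No profitable deviation — NE.
(Bottom, R, Alpha): Player A gets 15, best alternative 11; Player B gets 11, best alternative 7; Player C gets 17, best alternative 14. No profitable deviation — NE.
(The remaining 3 profiles each have a profitable deviation by the same check.)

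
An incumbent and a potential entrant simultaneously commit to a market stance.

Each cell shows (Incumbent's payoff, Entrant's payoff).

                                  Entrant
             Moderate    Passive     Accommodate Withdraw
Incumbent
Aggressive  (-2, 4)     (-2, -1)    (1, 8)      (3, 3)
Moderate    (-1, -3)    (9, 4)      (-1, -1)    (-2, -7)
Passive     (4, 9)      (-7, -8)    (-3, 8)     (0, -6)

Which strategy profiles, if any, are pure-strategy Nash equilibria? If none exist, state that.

Pure-strategy Nash equilibria: (Aggressive, Accommodate); (Moderate, Passive); (Passive, Moderate)

(Aggressive, Moderate): Incumbent can switch to Moderate (-2 → -1). Not NE.
(Aggressive, Passive): Incumbent can switch to Moderate (-2 → 9). Not NE.
(Aggressive, Accommodate): Incumbent gets 1, best alternative -1; Entrant gets 8, best alternative 4. No profitable deviation — NE.
(Aggressive, Withdraw): Entrant can switch to Moderate (3 → 4). Not NE.
(Moderate, Moderate): Incumbent can switch to Passive (-1 → 4). Not NE.
(Moderate, Passive): Incumbent gets 9, best alternative -2; Entrant gets 4, best alternative -1. No profitable deviation — NE.
(Moderate, Accommodate): Incumbent can switch to Aggressive (-1 → 1). Not NE.
(Moderate, Withdraw): Incumbent can switch to Aggressive (-2 → 3). Not NE.
(Passive, Moderate): Incumbent gets 4, best alternative -1; Entrant gets 9, best alternative 8. No profitable deviation — NE.
(Passive, Passive): Incumbent can switch to Aggressive (-7 → -2). Not NE.
(Passive, Accommodate): Incumbent can switch to Aggressive (-3 → 1). Not NE.
(Passive, Withdraw): Incumbent can switch to Aggressive (0 → 3). Not NE.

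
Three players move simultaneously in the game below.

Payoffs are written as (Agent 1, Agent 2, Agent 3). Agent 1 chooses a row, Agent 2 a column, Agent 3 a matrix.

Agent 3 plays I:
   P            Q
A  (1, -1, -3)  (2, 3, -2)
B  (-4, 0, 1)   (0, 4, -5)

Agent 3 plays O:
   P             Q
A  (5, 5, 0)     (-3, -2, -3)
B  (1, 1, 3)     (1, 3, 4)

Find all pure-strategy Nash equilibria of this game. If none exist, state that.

Agent 1 against (P, I): payoffs 1, -4 → best response A.
Agent 1 against (P, O): payoffs 5, 1 → best response A.
Agent 1 against (Q, I): payoffs 2, 0 → best response A.
Agent 1 against (Q, O): payoffs -3, 1 → best response B.
Agent 2 against (A, I): payoffs -1, 3 → best response Q.
Agent 2 against (A, O): payoffs 5, -2 → best response P.
Agent 2 against (B, I): payoffs 0, 4 → best response Q.
Agent 2 against (B, O): payoffs 1, 3 → best response Q.
Agent 3 against (A, P): payoffs -3, 0 → best response O.
Agent 3 against (A, Q): payoffs -2, -3 → best response I.
Agent 3 against (B, P): payoffs 1, 3 → best response O.
Agent 3 against (B, Q): payoffs -5, 4 → best response O.
Mutual best responses: (A, P, O); (A, Q, I); (B, Q, O).

(A, P, O); (A, Q, I); (B, Q, O)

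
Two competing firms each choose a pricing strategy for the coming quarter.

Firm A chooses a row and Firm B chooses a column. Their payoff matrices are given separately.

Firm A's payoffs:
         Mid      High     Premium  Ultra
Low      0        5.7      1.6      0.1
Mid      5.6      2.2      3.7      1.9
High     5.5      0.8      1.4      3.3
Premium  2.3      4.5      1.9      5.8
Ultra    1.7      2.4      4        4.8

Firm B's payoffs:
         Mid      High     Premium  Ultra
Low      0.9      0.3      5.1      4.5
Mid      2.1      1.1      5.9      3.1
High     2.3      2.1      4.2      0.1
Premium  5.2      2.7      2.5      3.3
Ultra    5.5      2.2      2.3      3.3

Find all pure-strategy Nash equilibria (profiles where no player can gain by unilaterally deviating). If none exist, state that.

Firm A against Mid: payoffs 0, 5.6, 5.5, 2.3, 1.7 → best response Mid.
Firm A against High: payoffs 5.7, 2.2, 0.8, 4.5, 2.4 → best response Low.
Firm A against Premium: payoffs 1.6, 3.7, 1.4, 1.9, 4 → best response Ultra.
Firm A against Ultra: payoffs 0.1, 1.9, 3.3, 5.8, 4.8 → best response Premium.
Firm B against Low: payoffs 0.9, 0.3, 5.1, 4.5 → best response Premium.
Firm B against Mid: payoffs 2.1, 1.1, 5.9, 3.1 → best response Premium.
Firm B against High: payoffs 2.3, 2.1, 4.2, 0.1 → best response Premium.
Firm B against Premium: payoffs 5.2, 2.7, 2.5, 3.3 → best response Mid.
Firm B against Ultra: payoffs 5.5, 2.2, 2.3, 3.3 → best response Mid.
No profile is a mutual best response for all players.

This game has no pure Nash equilibrium.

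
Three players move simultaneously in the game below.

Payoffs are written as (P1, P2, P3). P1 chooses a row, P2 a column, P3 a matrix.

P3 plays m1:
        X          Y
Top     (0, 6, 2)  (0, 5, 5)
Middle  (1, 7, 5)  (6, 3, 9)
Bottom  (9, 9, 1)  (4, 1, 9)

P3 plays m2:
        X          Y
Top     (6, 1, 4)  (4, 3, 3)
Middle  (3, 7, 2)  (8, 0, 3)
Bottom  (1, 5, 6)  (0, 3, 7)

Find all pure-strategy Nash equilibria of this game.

P1 against (X, m1): payoffs 0, 1, 9 → best response Bottom.
P1 against (X, m2): payoffs 6, 3, 1 → best response Top.
P1 against (Y, m1): payoffs 0, 6, 4 → best response Middle.
P1 against (Y, m2): payoffs 4, 8, 0 → best response Middle.
P2 against (Top, m1): payoffs 6, 5 → best response X.
P2 against (Top, m2): payoffs 1, 3 → best response Y.
P2 against (Middle, m1): payoffs 7, 3 → best response X.
P2 against (Middle, m2): payoffs 7, 0 → best response X.
P2 against (Bottom, m1): payoffs 9, 1 → best response X.
P2 against (Bottom, m2): payoffs 5, 3 → best response X.
P3 against (Top, X): payoffs 2, 4 → best response m2.
P3 against (Top, Y): payoffs 5, 3 → best response m1.
P3 against (Middle, X): payoffs 5, 2 → best response m1.
P3 against (Middle, Y): payoffs 9, 3 → best response m1.
P3 against (Bottom, X): payoffs 1, 6 → best response m2.
P3 against (Bottom, Y): payoffs 9, 7 → best response m1.
No profile is a mutual best response for all players.

This game has no pure Nash equilibrium.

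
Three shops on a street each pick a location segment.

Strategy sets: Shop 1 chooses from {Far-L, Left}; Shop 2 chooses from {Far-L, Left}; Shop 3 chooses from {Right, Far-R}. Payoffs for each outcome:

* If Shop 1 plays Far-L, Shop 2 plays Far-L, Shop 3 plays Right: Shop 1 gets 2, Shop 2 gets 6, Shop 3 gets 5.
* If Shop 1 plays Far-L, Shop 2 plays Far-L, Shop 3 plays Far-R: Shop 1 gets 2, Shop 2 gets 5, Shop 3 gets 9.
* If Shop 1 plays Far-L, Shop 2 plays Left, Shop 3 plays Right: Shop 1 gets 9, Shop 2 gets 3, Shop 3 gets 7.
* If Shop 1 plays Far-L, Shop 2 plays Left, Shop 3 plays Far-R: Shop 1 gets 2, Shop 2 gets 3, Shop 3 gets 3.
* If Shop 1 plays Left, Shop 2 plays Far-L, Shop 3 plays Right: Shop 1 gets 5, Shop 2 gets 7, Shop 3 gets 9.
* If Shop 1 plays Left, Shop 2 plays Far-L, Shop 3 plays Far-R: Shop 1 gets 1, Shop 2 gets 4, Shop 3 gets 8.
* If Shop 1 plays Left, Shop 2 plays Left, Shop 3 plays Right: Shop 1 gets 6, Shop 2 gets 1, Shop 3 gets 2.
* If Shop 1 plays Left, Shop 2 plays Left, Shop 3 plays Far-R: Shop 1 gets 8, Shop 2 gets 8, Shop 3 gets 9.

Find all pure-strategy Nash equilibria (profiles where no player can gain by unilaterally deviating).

Mark each player's best response to every combination of opponents' strategies; a profile where every player is best-responding is a pure Nash equilibrium.
Shop 1 against (Far-L, Right): payoffs 2, 5 → best response Left.
Shop 1 against (Far-L, Far-R): payoffs 2, 1 → best response Far-L.
Shop 1 against (Left, Right): payoffs 9, 6 → best response Far-L.
Shop 1 against (Left, Far-R): payoffs 2, 8 → best response Left.
Shop 2 against (Far-L, Right): payoffs 6, 3 → best response Far-L.
Shop 2 against (Far-L, Far-R): payoffs 5, 3 → best response Far-L.
Shop 2 against (Left, Right): payoffs 7, 1 → best response Far-L.
Shop 2 against (Left, Far-R): payoffs 4, 8 → best response Left.
Shop 3 against (Far-L, Far-L): payoffs 5, 9 → best response Far-R.
Shop 3 against (Far-L, Left): payoffs 7, 3 → best response Right.
Shop 3 against (Left, Far-L): payoffs 9, 8 → best response Right.
Shop 3 against (Left, Left): payoffs 2, 9 → best response Far-R.
Mutual best responses: (Far-L, Far-L, Far-R); (Left, Far-L, Right); (Left, Left, Far-R).

Pure-strategy Nash equilibria: (Far-L, Far-L, Far-R); (Left, Far-L, Right); (Left, Left, Far-R)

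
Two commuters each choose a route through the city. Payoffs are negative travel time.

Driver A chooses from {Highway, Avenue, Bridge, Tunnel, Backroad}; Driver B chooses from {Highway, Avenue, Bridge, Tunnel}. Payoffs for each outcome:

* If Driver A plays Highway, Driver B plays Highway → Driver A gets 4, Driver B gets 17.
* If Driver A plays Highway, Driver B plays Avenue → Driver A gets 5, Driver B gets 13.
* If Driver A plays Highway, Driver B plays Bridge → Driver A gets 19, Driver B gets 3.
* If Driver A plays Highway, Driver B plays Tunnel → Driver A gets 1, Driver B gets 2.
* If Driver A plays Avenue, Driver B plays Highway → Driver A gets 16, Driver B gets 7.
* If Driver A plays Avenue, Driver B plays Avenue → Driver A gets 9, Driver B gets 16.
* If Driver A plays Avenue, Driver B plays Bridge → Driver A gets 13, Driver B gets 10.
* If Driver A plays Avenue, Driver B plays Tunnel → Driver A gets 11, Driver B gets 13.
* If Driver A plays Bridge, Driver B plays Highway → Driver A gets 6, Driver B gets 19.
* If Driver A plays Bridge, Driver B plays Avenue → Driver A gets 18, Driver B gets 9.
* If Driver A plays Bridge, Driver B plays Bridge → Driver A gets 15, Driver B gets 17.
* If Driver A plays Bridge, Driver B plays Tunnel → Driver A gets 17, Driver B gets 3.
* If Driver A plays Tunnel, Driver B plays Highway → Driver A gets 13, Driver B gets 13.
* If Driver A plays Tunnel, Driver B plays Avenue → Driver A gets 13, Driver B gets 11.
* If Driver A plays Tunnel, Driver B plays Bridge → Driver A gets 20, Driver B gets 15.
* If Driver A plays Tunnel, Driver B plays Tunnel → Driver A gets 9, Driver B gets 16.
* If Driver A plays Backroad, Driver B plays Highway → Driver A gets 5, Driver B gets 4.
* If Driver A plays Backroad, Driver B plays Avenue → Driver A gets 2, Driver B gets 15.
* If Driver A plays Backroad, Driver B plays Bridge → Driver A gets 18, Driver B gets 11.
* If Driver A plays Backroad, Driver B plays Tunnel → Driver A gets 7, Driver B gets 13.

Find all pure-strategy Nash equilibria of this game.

Driver A against Highway: payoffs 4, 16, 6, 13, 5 → best response Avenue.
Driver A against Avenue: payoffs 5, 9, 18, 13, 2 → best response Bridge.
Driver A against Bridge: payoffs 19, 13, 15, 20, 18 → best response Tunnel.
Driver A against Tunnel: payoffs 1, 11, 17, 9, 7 → best response Bridge.
Driver B against Highway: payoffs 17, 13, 3, 2 → best response Highway.
Driver B against Avenue: payoffs 7, 16, 10, 13 → best response Avenue.
Driver B against Bridge: payoffs 19, 9, 17, 3 → best response Highway.
Driver B against Tunnel: payoffs 13, 11, 15, 16 → best response Tunnel.
Driver B against Backroad: payoffs 4, 15, 11, 13 → best response Avenue.
No profile is a mutual best response for all players.

This game has no pure Nash equilibrium.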